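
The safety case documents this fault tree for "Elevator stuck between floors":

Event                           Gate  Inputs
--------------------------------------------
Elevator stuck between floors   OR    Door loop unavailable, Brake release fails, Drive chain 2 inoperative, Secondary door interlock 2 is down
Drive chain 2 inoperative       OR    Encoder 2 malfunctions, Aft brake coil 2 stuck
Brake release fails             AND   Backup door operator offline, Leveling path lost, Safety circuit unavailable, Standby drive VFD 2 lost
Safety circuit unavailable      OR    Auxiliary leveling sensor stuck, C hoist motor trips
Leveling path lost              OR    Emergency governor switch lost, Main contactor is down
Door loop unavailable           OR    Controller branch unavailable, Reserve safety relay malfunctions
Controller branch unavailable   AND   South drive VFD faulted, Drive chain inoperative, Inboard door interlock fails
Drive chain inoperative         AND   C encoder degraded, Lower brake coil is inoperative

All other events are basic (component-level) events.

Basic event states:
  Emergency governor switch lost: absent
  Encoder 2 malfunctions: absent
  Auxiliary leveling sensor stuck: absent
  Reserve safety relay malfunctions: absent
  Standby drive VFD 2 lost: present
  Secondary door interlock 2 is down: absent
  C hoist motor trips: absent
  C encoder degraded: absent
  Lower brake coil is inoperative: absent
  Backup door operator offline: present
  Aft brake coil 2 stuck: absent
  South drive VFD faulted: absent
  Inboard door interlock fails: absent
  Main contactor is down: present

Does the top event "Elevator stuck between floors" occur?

Drive chain inoperative [AND]: C encoder degraded=not, Lower brake coil is inoperative=not → not all inputs occur → does not occur.
Controller branch unavailable [AND]: South drive VFD faulted=not, Drive chain inoperative=not, Inboard door interlock fails=not → not all inputs occur → does not occur.
Door loop unavailable [OR]: Controller branch unavailable=not, Reserve safety relay malfunctions=not → no input occurs → does not occur.
Leveling path lost [OR]: Emergency governor switch lost=not, Main contactor is down=occurs → at least one input occurs → occurs.
Safety circuit unavailable [OR]: Auxiliary leveling sensor stuck=not, C hoist motor trips=not → no input occurs → does not occur.
Brake release fails [AND]: Backup door operator offline=occurs, Leveling path lost=occurs, Safety circuit unavailable=not, Standby drive VFD 2 lost=occurs → not all inputs occur → does not occur.
Drive chain 2 inoperative [OR]: Encoder 2 malfunctions=not, Aft brake coil 2 stuck=not → no input occurs → does not occur.
Elevator stuck between floors [OR]: Door loop unavailable=not, Brake release fails=not, Drive chain 2 inoperative=not, Secondary door interlock 2 is down=not → no input occurs → does not occur.

No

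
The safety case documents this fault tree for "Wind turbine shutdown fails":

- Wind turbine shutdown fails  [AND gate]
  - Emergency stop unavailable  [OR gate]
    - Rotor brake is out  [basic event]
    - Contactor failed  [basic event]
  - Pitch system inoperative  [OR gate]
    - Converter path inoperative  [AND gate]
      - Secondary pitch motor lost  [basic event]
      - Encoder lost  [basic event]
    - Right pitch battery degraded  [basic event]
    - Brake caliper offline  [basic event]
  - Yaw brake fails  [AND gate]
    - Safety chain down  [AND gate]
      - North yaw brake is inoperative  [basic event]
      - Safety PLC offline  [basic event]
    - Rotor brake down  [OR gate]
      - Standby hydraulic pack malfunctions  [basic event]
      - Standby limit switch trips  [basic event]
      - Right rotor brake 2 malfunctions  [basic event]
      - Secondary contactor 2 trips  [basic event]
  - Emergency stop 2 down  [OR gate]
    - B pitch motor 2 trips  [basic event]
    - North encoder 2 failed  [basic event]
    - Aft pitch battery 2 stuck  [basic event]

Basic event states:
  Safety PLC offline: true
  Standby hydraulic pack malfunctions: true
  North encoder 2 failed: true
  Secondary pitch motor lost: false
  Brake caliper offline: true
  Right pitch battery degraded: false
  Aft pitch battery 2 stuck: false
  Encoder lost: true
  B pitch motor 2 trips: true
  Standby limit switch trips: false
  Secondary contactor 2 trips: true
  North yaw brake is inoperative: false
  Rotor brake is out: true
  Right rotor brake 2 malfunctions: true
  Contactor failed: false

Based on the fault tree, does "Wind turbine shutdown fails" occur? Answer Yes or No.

No

Emergency stop unavailable [OR]: Rotor brake is out=occurs, Contactor failed=not → at least one input occurs → occurs.
Converter path inoperative [AND]: Secondary pitch motor lost=not, Encoder lost=occurs → not all inputs occur → does not occur.
Pitch system inoperative [OR]: Converter path inoperative=not, Right pitch battery degraded=not, Brake caliper offline=occurs → at least one input occurs → occurs.
Safety chain down [AND]: North yaw brake is inoperative=not, Safety PLC offline=occurs → not all inputs occur → does not occur.
Rotor brake down [OR]: Standby hydraulic pack malfunctions=occurs, Standby limit switch trips=not, Right rotor brake 2 malfunctions=occurs, Secondary contactor 2 trips=occurs → at least one input occurs → occurs.
Yaw brake fails [AND]: Safety chain down=not, Rotor brake down=occurs → not all inputs occur → does not occur.
Emergency stop 2 down [OR]: B pitch motor 2 trips=occurs, North encoder 2 failed=occurs, Aft pitch battery 2 stuck=not → at least one input occurs → occurs.
Wind turbine shutdown fails [AND]: Emergency stop unavailable=occurs, Pitch system inoperative=occurs, Yaw brake fails=not, Emergency stop 2 down=occurs → not all inputs occur → does not occur.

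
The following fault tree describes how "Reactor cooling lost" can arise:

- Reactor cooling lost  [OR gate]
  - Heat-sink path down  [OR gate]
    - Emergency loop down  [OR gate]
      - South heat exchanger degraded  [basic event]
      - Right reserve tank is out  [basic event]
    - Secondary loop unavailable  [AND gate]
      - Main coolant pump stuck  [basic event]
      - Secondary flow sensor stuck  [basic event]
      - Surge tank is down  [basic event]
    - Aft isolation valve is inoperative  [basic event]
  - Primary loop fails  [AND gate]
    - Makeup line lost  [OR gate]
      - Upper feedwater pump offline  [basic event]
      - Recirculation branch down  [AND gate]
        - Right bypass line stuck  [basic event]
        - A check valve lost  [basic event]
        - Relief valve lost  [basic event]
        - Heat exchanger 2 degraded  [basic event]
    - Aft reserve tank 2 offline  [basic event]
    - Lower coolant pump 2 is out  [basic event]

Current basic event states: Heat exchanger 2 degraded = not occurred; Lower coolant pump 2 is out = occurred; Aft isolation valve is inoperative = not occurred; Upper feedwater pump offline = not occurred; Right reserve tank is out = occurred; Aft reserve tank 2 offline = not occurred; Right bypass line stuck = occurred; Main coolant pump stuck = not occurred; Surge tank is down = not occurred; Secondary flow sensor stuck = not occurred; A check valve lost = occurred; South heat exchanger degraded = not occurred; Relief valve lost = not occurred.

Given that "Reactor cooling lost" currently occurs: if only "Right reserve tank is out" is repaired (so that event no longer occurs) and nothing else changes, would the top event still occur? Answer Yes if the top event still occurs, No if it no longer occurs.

No

Counterfactual: set "Right reserve tank is out" to not occurred.
Emergency loop down [OR]: South heat exchanger degraded=not, Right reserve tank is out=not → no input occurs → does not occur.
Secondary loop unavailable [AND]: Main coolant pump stuck=not, Secondary flow sensor stuck=not, Surge tank is down=not → not all inputs occur → does not occur.
Heat-sink path down [OR]: Emergency loop down=not, Secondary loop unavailable=not, Aft isolation valve is inoperative=not → no input occurs → does not occur.
Recirculation branch down [AND]: Right bypass line stuck=occurs, A check valve lost=occurs, Relief valve lost=not, Heat exchanger 2 degraded=not → not all inputs occur → does not occur.
Makeup line lost [OR]: Upper feedwater pump offline=not, Recirculation branch down=not → no input occurs → does not occur.
Primary loop fails [AND]: Makeup line lost=not, Aft reserve tank 2 offline=not, Lower coolant pump 2 is out=occurs → not all inputs occur → does not occur.
Reactor cooling lost [OR]: Heat-sink path down=not, Primary loop fails=not → no input occurs → does not occur.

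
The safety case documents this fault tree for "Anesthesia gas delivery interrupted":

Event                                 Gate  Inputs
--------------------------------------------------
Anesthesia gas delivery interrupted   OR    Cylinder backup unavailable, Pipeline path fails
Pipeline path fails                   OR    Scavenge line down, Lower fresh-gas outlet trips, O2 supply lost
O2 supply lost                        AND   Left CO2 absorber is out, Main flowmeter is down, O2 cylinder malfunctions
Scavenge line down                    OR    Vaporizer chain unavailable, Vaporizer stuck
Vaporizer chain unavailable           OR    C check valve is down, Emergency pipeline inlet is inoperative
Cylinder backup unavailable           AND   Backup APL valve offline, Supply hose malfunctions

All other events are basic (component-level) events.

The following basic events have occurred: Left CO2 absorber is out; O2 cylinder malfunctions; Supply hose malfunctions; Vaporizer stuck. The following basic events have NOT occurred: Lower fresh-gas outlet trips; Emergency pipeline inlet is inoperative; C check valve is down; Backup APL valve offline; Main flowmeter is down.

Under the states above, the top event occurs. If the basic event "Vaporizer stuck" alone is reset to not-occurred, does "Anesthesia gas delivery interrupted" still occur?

No

Counterfactual: set "Vaporizer stuck" to not occurred.
Cylinder backup unavailable [AND]: Backup APL valve offline=not, Supply hose malfunctions=occurs → not all inputs occur → does not occur.
Vaporizer chain unavailable [OR]: C check valve is down=not, Emergency pipeline inlet is inoperative=not → no input occurs → does not occur.
Scavenge line down [OR]: Vaporizer chain unavailable=not, Vaporizer stuck=not → no input occurs → does not occur.
O2 supply lost [AND]: Left CO2 absorber is out=occurs, Main flowmeter is down=not, O2 cylinder malfunctions=occurs → not all inputs occur → does not occur.
Pipeline path fails [OR]: Scavenge line down=not, Lower fresh-gas outlet trips=not, O2 supply lost=not → no input occurs → does not occur.
Anesthesia gas delivery interrupted [OR]: Cylinder backup unavailable=not, Pipeline path fails=not → no input occurs → does not occur.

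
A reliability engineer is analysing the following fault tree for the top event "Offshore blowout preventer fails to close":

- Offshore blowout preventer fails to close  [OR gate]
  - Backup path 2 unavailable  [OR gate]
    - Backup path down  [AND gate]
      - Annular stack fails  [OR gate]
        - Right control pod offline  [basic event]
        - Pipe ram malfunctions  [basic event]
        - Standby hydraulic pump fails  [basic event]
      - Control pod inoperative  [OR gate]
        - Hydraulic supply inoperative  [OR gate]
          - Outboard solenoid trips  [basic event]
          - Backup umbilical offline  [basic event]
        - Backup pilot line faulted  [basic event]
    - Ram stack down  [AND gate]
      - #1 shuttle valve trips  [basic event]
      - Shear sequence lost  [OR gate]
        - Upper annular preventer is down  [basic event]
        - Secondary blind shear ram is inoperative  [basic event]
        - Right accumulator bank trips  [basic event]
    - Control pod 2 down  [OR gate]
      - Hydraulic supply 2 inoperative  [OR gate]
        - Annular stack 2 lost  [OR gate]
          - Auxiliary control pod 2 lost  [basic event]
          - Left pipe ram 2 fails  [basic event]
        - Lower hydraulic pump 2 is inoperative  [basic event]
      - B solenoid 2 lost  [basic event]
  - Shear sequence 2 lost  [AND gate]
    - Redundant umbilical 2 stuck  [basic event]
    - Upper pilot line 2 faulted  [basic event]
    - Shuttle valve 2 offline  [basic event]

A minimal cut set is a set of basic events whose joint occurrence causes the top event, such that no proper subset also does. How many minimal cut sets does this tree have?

17

Annular stack fails [OR]: union of children's cut sets → 3 cut set(s).
Hydraulic supply inoperative [OR]: union of children's cut sets → 2 cut set(s).
Control pod inoperative [OR]: union of children's cut sets → 3 cut set(s).
Backup path down [AND]: one cut set from each child combined → 3 × 3 = 9 cut set(s).
Shear sequence lost [OR]: union of children's cut sets → 3 cut set(s).
Ram stack down [AND]: one cut set from each child combined → 1 × 3 = 3 cut set(s).
Annular stack 2 lost [OR]: union of children's cut sets → 2 cut set(s).
Hydraulic supply 2 inoperative [OR]: union of children's cut sets → 3 cut set(s).
Control pod 2 down [OR]: union of children's cut sets → 4 cut set(s).
Backup path 2 unavailable [OR]: union of children's cut sets → 16 cut set(s).
Shear sequence 2 lost [AND]: one cut set from each child combined → 1 × 1 × 1 = 1 cut set(s).
Offshore blowout preventer fails to close [OR]: union of children's cut sets → 17 cut set(s).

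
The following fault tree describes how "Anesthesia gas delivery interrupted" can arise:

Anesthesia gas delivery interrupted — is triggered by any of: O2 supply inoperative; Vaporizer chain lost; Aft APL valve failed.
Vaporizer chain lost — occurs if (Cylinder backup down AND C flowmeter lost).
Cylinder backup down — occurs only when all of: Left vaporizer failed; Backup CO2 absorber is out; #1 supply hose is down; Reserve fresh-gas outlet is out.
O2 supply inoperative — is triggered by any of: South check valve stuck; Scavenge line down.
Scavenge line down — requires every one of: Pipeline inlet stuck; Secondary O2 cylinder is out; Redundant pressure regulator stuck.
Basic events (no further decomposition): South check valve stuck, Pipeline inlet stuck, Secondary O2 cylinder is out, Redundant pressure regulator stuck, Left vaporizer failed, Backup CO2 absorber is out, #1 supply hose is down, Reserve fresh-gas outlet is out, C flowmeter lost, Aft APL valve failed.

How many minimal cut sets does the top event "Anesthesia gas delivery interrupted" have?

Scavenge line down [AND]: one cut set from each child combined → 1 × 1 × 1 = 1 cut set(s).
O2 supply inoperative [OR]: union of children's cut sets → 2 cut set(s).
Cylinder backup down [AND]: one cut set from each child combined → 1 × 1 × 1 × 1 = 1 cut set(s).
Vaporizer chain lost [AND]: one cut set from each child combined → 1 × 1 = 1 cut set(s).
Anesthesia gas delivery interrupted [OR]: union of children's cut sets → 4 cut set(s).
Minimal cut sets: {South check valve stuck}; {Pipeline inlet stuck, Redundant pressure regulator stuck, Secondary O2 cylinder is out}; {#1 supply hose is down, Backup CO2 absorber is out, C flowmeter lost, Left vaporizer failed, Reserve fresh-gas outlet is out}; {Aft APL valve failed}.

4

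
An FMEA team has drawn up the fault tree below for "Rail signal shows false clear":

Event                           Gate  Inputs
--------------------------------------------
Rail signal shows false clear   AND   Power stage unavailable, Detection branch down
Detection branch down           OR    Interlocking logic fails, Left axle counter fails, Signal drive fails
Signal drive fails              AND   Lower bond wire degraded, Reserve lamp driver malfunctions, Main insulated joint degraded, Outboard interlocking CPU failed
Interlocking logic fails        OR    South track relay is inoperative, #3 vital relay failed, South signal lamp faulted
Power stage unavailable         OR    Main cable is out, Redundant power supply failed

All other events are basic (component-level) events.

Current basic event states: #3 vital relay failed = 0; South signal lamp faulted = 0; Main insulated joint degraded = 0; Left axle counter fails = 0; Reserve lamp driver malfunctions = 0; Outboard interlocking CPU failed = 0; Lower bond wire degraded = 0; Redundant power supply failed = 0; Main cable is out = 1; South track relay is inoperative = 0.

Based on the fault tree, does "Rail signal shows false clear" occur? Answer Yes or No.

Power stage unavailable [OR]: Main cable is out=occurs, Redundant power supply failed=not → at least one input occurs → occurs.
Interlocking logic fails [OR]: South track relay is inoperative=not, #3 vital relay failed=not, South signal lamp faulted=not → no input occurs → does not occur.
Signal drive fails [AND]: Lower bond wire degraded=not, Reserve lamp driver malfunctions=not, Main insulated joint degraded=not, Outboard interlocking CPU failed=not → not all inputs occur → does not occur.
Detection branch down [OR]: Interlocking logic fails=not, Left axle counter fails=not, Signal drive fails=not → no input occurs → does not occur.
Rail signal shows false clear [AND]: Power stage unavailable=occurs, Detection branch down=not → not all inputs occur → does not occur.

No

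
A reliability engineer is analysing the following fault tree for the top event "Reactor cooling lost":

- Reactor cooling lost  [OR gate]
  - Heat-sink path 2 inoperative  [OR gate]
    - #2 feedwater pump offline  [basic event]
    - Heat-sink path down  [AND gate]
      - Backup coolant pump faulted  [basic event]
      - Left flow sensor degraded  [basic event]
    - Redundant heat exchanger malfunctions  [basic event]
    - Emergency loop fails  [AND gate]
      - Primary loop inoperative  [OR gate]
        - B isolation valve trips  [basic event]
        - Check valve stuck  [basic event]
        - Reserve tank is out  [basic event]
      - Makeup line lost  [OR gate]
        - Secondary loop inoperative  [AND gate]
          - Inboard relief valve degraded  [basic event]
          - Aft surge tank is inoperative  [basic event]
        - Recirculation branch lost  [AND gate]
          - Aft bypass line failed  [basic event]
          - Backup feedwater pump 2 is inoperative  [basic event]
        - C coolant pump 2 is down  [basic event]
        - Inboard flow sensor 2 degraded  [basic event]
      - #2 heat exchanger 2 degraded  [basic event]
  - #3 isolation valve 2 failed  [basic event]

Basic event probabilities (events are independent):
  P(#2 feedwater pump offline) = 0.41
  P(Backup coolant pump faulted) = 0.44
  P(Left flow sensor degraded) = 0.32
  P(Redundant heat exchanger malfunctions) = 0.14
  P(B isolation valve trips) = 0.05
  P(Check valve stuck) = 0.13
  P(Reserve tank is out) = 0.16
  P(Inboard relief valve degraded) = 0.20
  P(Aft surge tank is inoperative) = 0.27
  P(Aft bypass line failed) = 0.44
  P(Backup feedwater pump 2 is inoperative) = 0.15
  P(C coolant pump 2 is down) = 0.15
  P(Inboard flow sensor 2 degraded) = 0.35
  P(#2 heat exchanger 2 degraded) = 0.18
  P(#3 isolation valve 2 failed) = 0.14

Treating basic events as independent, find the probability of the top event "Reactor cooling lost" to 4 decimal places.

P(Heat-sink path down) [AND] = 0.44 × 0.32 = 0.140800
P(Primary loop inoperative) [OR] = 1 − (1−0.05) × (1−0.13) × (1−0.16) = 0.305740
P(Secondary loop inoperative) [AND] = 0.20 × 0.27 = 0.054000
P(Recirculation branch lost) [AND] = 0.44 × 0.15 = 0.066000
P(Makeup line lost) [OR] = 1 − (1−0.054000) × (1−0.066000) × (1−0.15) × (1−0.35) = 0.511831
P(Emergency loop fails) [AND] = 0.305740 × 0.511831 × 0.18 = 0.028168
P(Heat-sink path 2 inoperative) [OR] = 1 − (1−0.41) × (1−0.140800) × (1−0.14) × (1−0.028168) = 0.576322
P(Reactor cooling lost) [OR] = 1 − (1−0.576322) × (1−0.14) = 0.635637
Rounded to 4 decimal places: P(Reactor cooling lost) ≈ 0.6356.

0.6356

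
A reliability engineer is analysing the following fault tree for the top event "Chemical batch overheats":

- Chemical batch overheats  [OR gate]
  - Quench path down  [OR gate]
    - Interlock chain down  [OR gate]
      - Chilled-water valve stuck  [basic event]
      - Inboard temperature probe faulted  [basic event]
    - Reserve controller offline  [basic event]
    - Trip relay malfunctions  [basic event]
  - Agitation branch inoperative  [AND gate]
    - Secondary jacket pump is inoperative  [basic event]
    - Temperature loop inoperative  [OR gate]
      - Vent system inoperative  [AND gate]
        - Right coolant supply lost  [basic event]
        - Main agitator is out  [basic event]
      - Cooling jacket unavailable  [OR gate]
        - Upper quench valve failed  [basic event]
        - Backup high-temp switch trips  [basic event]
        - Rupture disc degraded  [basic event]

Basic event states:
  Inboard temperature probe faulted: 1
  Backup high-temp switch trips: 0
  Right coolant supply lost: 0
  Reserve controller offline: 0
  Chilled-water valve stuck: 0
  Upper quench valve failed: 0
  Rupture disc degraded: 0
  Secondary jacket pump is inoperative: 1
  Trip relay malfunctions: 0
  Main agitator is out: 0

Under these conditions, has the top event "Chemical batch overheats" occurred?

Yes

Interlock chain down [OR]: Chilled-water valve stuck=not, Inboard temperature probe faulted=occurs → at least one input occurs → occurs.
Quench path down [OR]: Interlock chain down=occurs, Reserve controller offline=not, Trip relay malfunctions=not → at least one input occurs → occurs.
Vent system inoperative [AND]: Right coolant supply lost=not, Main agitator is out=not → not all inputs occur → does not occur.
Cooling jacket unavailable [OR]: Upper quench valve failed=not, Backup high-temp switch trips=not, Rupture disc degraded=not → no input occurs → does not occur.
Temperature loop inoperative [OR]: Vent system inoperative=not, Cooling jacket unavailable=not → no input occurs → does not occur.
Agitation branch inoperative [AND]: Secondary jacket pump is inoperative=occurs, Temperature loop inoperative=not → not all inputs occur → does not occur.
Chemical batch overheats [OR]: Quench path down=occurs, Agitation branch inoperative=not → at least one input occurs → occurs.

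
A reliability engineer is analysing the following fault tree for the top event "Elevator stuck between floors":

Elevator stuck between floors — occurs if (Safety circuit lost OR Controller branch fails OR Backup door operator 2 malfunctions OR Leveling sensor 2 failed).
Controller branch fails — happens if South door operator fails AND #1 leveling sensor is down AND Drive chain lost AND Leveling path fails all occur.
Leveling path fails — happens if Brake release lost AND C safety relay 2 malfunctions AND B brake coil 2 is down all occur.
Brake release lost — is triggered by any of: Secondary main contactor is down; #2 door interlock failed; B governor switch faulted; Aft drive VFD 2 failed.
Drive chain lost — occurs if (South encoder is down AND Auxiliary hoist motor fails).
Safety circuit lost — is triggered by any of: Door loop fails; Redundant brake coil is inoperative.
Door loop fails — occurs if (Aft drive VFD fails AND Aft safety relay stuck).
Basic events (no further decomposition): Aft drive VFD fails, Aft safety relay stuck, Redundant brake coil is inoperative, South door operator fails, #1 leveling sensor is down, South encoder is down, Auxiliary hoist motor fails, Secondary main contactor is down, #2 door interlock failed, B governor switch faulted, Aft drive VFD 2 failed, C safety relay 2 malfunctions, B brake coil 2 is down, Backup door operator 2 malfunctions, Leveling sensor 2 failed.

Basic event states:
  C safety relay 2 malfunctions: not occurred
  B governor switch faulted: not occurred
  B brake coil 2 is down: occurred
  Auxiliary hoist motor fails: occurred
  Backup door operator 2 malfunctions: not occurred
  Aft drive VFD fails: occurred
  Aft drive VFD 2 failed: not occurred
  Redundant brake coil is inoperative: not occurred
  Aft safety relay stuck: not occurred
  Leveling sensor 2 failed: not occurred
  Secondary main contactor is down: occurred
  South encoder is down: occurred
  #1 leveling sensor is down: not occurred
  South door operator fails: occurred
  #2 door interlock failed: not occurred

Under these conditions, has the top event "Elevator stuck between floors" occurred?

Door loop fails [AND]: Aft drive VFD fails=occurs, Aft safety relay stuck=not → not all inputs occur → does not occur.
Safety circuit lost [OR]: Door loop fails=not, Redundant brake coil is inoperative=not → no input occurs → does not occur.
Drive chain lost [AND]: South encoder is down=occurs, Auxiliary hoist motor fails=occurs → all inputs occur → occurs.
Brake release lost [OR]: Secondary main contactor is down=occurs, #2 door interlock failed=not, B governor switch faulted=not, Aft drive VFD 2 failed=not → at least one input occurs → occurs.
Leveling path fails [AND]: Brake release lost=occurs, C safety relay 2 malfunctions=not, B brake coil 2 is down=occurs → not all inputs occur → does not occur.
Controller branch fails [AND]: South door operator fails=occurs, #1 leveling sensor is down=not, Drive chain lost=occurs, Leveling path fails=not → not all inputs occur → does not occur.
Elevator stuck between floors [OR]: Safety circuit lost=not, Controller branch fails=not, Backup door operator 2 malfunctions=not, Leveling sensor 2 failed=not → no input occurs → does not occur.

No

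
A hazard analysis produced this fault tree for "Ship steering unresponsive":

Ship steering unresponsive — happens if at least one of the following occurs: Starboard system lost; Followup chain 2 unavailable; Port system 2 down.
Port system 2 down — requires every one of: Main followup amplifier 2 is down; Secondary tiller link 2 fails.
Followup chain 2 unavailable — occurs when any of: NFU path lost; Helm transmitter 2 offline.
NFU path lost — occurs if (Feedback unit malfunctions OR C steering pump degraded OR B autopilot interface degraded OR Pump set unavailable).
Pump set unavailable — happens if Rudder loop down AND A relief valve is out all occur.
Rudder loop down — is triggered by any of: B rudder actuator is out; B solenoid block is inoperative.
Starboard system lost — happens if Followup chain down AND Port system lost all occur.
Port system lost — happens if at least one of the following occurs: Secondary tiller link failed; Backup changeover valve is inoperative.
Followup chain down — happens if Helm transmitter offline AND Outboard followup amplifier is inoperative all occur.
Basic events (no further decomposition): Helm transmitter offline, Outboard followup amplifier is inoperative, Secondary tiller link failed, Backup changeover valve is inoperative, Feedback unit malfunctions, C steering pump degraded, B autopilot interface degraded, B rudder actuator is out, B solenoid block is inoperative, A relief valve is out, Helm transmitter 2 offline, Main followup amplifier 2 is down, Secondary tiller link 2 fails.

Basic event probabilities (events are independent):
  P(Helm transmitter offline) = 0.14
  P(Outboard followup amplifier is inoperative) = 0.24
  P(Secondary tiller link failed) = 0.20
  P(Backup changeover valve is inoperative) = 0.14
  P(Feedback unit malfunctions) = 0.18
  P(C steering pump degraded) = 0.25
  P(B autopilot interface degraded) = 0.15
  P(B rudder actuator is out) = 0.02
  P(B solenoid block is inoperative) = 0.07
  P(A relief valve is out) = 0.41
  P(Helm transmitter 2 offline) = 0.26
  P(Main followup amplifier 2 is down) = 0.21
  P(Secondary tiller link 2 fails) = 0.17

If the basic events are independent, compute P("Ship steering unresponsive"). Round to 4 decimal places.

P(Followup chain down) [AND] = 0.14 × 0.24 = 0.033600
P(Port system lost) [OR] = 1 − (1−0.20) × (1−0.14) = 0.312000
P(Starboard system lost) [AND] = 0.033600 × 0.312000 = 0.010483
P(Rudder loop down) [OR] = 1 − (1−0.02) × (1−0.07) = 0.088600
P(Pump set unavailable) [AND] = 0.088600 × 0.41 = 0.036326
P(NFU path lost) [OR] = 1 − (1−0.18) × (1−0.25) × (1−0.15) × (1−0.036326) = 0.496239
P(Followup chain 2 unavailable) [OR] = 1 − (1−0.496239) × (1−0.26) = 0.627217
P(Port system 2 down) [AND] = 0.21 × 0.17 = 0.035700
P(Ship steering unresponsive) [OR] = 1 − (1−0.010483) × (1−0.627217) × (1−0.035700) = 0.644294
Rounded to 4 decimal places: P(Ship steering unresponsive) ≈ 0.6443.

0.6443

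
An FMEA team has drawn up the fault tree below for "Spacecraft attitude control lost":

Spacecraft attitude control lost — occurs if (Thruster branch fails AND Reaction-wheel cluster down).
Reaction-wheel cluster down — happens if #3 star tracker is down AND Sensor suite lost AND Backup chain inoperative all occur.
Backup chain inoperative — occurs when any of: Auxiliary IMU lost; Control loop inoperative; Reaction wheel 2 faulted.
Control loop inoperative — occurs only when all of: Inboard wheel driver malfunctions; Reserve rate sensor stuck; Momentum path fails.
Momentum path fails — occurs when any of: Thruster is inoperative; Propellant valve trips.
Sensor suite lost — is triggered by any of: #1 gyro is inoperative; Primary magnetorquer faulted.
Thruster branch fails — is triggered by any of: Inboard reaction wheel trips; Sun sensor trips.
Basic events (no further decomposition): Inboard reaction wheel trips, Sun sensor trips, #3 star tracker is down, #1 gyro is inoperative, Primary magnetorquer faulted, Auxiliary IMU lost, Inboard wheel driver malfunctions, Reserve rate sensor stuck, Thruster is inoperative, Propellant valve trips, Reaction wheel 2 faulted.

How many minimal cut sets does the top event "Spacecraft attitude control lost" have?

Thruster branch fails [OR]: union of children's cut sets → 2 cut set(s).
Sensor suite lost [OR]: union of children's cut sets → 2 cut set(s).
Momentum path fails [OR]: union of children's cut sets → 2 cut set(s).
Control loop inoperative [AND]: one cut set from each child combined → 1 × 1 × 2 = 2 cut set(s).
Backup chain inoperative [OR]: union of children's cut sets → 4 cut set(s).
Reaction-wheel cluster down [AND]: one cut set from each child combined → 1 × 2 × 4 = 8 cut set(s).
Spacecraft attitude control lost [AND]: one cut set from each child combined → 2 × 8 = 16 cut set(s).

16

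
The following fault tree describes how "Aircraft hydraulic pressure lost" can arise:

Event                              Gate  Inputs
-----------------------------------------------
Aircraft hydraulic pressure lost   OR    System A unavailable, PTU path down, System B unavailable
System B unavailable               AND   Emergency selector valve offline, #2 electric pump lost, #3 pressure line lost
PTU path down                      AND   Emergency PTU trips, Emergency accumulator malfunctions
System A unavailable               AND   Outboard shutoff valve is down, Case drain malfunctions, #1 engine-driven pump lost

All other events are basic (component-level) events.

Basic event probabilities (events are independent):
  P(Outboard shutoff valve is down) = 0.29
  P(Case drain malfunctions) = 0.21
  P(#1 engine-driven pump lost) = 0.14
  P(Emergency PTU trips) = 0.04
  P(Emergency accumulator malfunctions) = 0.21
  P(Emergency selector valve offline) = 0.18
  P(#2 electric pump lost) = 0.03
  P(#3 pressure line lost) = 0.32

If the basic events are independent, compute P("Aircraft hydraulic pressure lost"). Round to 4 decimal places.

P(System A unavailable) [AND] = 0.29 × 0.21 × 0.14 = 0.008526
P(PTU path down) [AND] = 0.04 × 0.21 = 0.008400
P(System B unavailable) [AND] = 0.18 × 0.03 × 0.32 = 0.001728
P(Aircraft hydraulic pressure lost) [OR] = 1 − (1−0.008526) × (1−0.008400) × (1−0.001728) = 0.018553
Rounded to 4 decimal places: P(Aircraft hydraulic pressure lost) ≈ 0.0186.

0.0186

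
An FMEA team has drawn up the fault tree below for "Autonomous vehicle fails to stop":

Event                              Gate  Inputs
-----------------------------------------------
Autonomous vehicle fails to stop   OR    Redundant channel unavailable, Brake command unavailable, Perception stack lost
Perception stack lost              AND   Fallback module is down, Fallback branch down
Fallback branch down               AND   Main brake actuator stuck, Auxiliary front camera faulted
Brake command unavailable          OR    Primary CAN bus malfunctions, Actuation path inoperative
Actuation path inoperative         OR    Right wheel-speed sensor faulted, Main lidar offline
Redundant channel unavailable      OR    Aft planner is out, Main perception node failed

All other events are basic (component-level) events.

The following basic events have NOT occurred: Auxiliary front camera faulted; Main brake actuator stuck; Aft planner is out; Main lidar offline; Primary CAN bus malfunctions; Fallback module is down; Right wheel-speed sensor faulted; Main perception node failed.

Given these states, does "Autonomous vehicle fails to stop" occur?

Redundant channel unavailable [OR]: Aft planner is out=not, Main perception node failed=not → no input occurs → does not occur.
Actuation path inoperative [OR]: Right wheel-speed sensor faulted=not, Main lidar offline=not → no input occurs → does not occur.
Brake command unavailable [OR]: Primary CAN bus malfunctions=not, Actuation path inoperative=not → no input occurs → does not occur.
Fallback branch down [AND]: Main brake actuator stuck=not, Auxiliary front camera faulted=not → not all inputs occur → does not occur.
Perception stack lost [AND]: Fallback module is down=not, Fallback branch down=not → not all inputs occur → does not occur.
Autonomous vehicle fails to stop [OR]: Redundant channel unavailable=not, Brake command unavailable=not, Perception stack lost=not → no input occurs → does not occur.

No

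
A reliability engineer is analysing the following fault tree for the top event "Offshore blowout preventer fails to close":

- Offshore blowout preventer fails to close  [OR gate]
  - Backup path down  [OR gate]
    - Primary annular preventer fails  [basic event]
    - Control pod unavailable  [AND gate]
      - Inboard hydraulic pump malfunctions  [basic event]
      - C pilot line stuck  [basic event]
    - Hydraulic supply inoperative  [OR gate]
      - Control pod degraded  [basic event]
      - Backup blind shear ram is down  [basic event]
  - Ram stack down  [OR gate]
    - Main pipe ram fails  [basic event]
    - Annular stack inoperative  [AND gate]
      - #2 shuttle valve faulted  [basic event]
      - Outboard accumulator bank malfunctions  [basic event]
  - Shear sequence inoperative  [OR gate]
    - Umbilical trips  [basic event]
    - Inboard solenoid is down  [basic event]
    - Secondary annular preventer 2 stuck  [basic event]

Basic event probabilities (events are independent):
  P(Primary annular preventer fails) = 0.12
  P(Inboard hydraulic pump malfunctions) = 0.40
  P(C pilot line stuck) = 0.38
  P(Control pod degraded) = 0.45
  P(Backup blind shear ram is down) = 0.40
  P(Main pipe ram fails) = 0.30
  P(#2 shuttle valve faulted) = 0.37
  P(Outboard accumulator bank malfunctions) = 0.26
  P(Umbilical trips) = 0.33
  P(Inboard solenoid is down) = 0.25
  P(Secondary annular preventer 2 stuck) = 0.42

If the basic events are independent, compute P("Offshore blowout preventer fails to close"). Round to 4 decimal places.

0.9546

P(Control pod unavailable) [AND] = 0.40 × 0.38 = 0.152000
P(Hydraulic supply inoperative) [OR] = 1 − (1−0.45) × (1−0.40) = 0.670000
P(Backup path down) [OR] = 1 − (1−0.12) × (1−0.152000) × (1−0.670000) = 0.753741
P(Annular stack inoperative) [AND] = 0.37 × 0.26 = 0.096200
P(Ram stack down) [OR] = 1 − (1−0.30) × (1−0.096200) = 0.367340
P(Shear sequence inoperative) [OR] = 1 − (1−0.33) × (1−0.25) × (1−0.42) = 0.708550
P(Offshore blowout preventer fails to close) [OR] = 1 − (1−0.753741) × (1−0.367340) × (1−0.708550) = 0.954593
Rounded to 4 decimal places: P(Offshore blowout preventer fails to close) ≈ 0.9546.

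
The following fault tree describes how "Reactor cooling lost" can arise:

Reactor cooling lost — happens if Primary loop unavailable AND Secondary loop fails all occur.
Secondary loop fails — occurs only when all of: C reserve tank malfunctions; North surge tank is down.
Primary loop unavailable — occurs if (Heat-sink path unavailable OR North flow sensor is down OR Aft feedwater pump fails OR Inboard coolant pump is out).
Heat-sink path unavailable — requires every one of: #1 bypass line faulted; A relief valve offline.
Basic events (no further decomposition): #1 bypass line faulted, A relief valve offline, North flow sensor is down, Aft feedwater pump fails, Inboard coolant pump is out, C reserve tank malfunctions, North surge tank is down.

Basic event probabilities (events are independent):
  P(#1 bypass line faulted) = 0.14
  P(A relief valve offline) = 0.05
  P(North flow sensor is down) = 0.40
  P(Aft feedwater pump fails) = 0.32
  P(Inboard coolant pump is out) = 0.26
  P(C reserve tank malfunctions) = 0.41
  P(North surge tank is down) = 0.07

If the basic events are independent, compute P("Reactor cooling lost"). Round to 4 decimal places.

0.0201

P(Heat-sink path unavailable) [AND] = 0.14 × 0.05 = 0.007000
P(Primary loop unavailable) [OR] = 1 − (1−0.007000) × (1−0.40) × (1−0.32) × (1−0.26) = 0.700193
P(Secondary loop fails) [AND] = 0.41 × 0.07 = 0.028700
P(Reactor cooling lost) [AND] = 0.700193 × 0.028700 = 0.020096
Rounded to 4 decimal places: P(Reactor cooling lost) ≈ 0.0201.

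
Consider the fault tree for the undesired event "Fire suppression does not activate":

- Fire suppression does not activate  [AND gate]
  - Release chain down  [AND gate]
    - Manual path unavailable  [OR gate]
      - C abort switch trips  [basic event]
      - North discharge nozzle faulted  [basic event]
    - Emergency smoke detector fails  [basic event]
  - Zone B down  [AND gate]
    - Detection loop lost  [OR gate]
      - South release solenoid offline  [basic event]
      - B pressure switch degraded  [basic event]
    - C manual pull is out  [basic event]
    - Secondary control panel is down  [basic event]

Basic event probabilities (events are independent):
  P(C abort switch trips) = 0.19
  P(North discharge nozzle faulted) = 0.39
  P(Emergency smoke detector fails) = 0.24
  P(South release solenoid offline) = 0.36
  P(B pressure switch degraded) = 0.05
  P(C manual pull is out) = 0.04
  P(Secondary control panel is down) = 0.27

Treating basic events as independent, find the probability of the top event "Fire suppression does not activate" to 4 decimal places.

0.0005

P(Manual path unavailable) [OR] = 1 − (1−0.19) × (1−0.39) = 0.505900
P(Release chain down) [AND] = 0.505900 × 0.24 = 0.121416
P(Detection loop lost) [OR] = 1 − (1−0.36) × (1−0.05) = 0.392000
P(Zone B down) [AND] = 0.392000 × 0.04 × 0.27 = 0.004234
P(Fire suppression does not activate) [AND] = 0.121416 × 0.004234 = 0.000514
Rounded to 4 decimal places: P(Fire suppression does not activate) ≈ 0.0005.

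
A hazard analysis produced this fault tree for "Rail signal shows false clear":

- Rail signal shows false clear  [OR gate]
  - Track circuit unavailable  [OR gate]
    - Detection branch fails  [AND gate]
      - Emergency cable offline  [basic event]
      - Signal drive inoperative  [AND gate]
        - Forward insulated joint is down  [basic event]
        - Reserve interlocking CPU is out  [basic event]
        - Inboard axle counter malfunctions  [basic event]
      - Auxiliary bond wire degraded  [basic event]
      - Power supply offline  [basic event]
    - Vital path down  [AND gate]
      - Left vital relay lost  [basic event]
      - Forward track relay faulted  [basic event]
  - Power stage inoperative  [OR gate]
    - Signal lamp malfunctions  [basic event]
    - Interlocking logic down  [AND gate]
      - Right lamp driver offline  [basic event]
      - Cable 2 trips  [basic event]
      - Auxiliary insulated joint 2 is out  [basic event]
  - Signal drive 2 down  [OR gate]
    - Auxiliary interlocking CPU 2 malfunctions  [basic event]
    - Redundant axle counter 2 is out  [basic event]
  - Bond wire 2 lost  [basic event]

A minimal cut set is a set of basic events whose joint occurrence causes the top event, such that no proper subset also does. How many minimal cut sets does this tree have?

Signal drive inoperative [AND]: one cut set from each child combined → 1 × 1 × 1 = 1 cut set(s).
Detection branch fails [AND]: one cut set from each child combined → 1 × 1 × 1 × 1 = 1 cut set(s).
Vital path down [AND]: one cut set from each child combined → 1 × 1 = 1 cut set(s).
Track circuit unavailable [OR]: union of children's cut sets → 2 cut set(s).
Interlocking logic down [AND]: one cut set from each child combined → 1 × 1 × 1 = 1 cut set(s).
Power stage inoperative [OR]: union of children's cut sets → 2 cut set(s).
Signal drive 2 down [OR]: union of children's cut sets → 2 cut set(s).
Rail signal shows false clear [OR]: union of children's cut sets → 7 cut set(s).
Minimal cut sets: {Auxiliary bond wire degraded, Emergency cable offline, Forward insulated joint is down, Inboard axle counter malfunctions, Power supply offline, Reserve interlocking CPU is out}; {Forward track relay faulted, Left vital relay lost}; {Signal lamp malfunctions}; {Auxiliary insulated joint 2 is out, Cable 2 trips, Right lamp driver offline}; {Auxiliary interlocking CPU 2 malfunctions}; {Redundant axle counter 2 is out}; {Bond wire 2 lost}.

7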